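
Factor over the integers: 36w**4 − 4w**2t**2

Pull out the common factor 4w**2; 9w**2 − t**2 is a difference of squares.

4w**2(3w − t)(3w + t)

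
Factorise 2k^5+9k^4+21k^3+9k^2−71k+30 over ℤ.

(2k−1)(k+3)(k−1)(k^2+3k+10)

Testing divisors of the constant over divisors of the leading coefficient, k = 1/2 is a root, giving the factor (2k−1) and quotient k^4+5k^3+13k^2+11k−30.
Next, k = −3 is a root, so (k+3) divides it; the quotient is k^3+2k^2+7k−10.
Continuing, k = 1 is a root, so (k−1) divides it; the quotient is k^2+3k+10.
The quadratic k^2+3k+10 has discriminant −31 < 0 and is irreducible over ℤ.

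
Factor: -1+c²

Two integers with product -1 and sum 0 are -1 and 1.

(c+1)*(c-1)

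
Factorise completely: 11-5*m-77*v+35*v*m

Group as (35*v*m-77*v) + (-5*m+11) = 7*v*(5*m-11) - (5*m-11).
Both groups share the factor (5*m-11).

(5*m-11)*(7*v-1)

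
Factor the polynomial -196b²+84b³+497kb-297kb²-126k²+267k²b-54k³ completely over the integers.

Group: 9k(-6k²+27kb-14k-21b²+49b) - 4b(-6k²+27kb-14k-21b²+49b); both groups contain (-6k²+27kb-14k-21b²+49b), so (9k-4b) is a factor with cofactor -6k²+27kb-14k-21b²+49b.
The cofactor groups again: -6k²+27kb-14k-21b²+49b = -2k(3k-3b+7) + 7b(3k-3b+7); both groups contain (3k-3b+7), giving -(2k-7b)(3k-3b+7).

-(3k-3b+7)(9k-4b)(2k-7b)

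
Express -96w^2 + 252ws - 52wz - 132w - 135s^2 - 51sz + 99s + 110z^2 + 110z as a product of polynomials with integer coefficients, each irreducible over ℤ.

-(8w - 15s + 11z + 11)(12w - 9s - 10z)

Group: -8w(12w - 9s - 10z) + (15s - 11z - 11)(12w - 9s - 10z); both groups contain (12w - 9s - 10z).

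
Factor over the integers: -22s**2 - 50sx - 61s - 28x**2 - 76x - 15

Group: -11s(2s + 2x + 5) + (-14x - 3)(2s + 2x + 5); both groups contain (2s + 2x + 5).

-(11s + 14x + 3)(2s + 2x + 5)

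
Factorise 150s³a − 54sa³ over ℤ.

6as(5s − 3a)(5s + 3a)

Pull out the common factor 6sa; 25s² − 9a² is a difference of squares.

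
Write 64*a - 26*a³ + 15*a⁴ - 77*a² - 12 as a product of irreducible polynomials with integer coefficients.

Among the possible rational roots, a = 2/5 is a root, so (5*a - 2) is a factor; dividing leaves 3*a³ - 4*a² - 17*a + 6.
Next, a = 1/3 is a root, giving the factor (3*a - 1) and quotient a² - a - 6.
The remaining quadratic factors as (a + 2)(a - 3).

(3*a - 1)*(5*a - 2)*(a + 2)*(a - 3)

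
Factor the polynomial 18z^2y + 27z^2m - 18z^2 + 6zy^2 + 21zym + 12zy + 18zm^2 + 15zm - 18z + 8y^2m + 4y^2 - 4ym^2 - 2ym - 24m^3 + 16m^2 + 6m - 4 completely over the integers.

(3z + y - 2m + 1)(2y + 3m - 2)(3z + 4m + 2)

Group: 3z(6zy + 9zm - 6z + 2y^2 - ym - 6m^2 + 7m - 2) + (4m + 2)(6zy + 9zm - 6z + 2y^2 - ym - 6m^2 + 7m - 2); both groups contain (6zy + 9zm - 6z + 2y^2 - ym - 6m^2 + 7m - 2), so (3z + 4m + 2) is a factor with cofactor 6zy + 9zm - 6z + 2y^2 - ym - 6m^2 + 7m - 2.
The cofactor groups again: 6zy + 9zm - 6z + 2y^2 - ym - 6m^2 + 7m - 2 = 3z(2y + 3m - 2) + (y - 2m + 1)(2y + 3m - 2); both groups contain (2y + 3m - 2), giving (3z + y - 2m + 1)(2y + 3m - 2).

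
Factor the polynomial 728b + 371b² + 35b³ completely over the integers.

7b(5b + 13)(b + 8)

Pull out the common factor 7b, then factor the remaining trinomial.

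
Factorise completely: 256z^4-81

(4z+3)(4z-3)(16z^2+9)

(4z)⁴ − (3)⁴ = ((4z)² − (3)²)((4z)² + (3)²); the first factor splits again, the second (16z^2+9) is irreducible.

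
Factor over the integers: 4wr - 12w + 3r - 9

(4w + 3)(r - 3)

Group as (4wr - 12w) + (3r - 9) = 4w(r - 3) + 3(r - 3).
Both groups share the factor (r - 3).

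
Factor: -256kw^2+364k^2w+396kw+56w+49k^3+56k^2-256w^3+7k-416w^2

Group: 7k(7k^2+60kw+7k+32w^2+56w) + (-8w+1)(7k^2+60kw+7k+32w^2+56w); both groups contain (7k^2+60kw+7k+32w^2+56w), so (7k-8w+1) is a factor with cofactor 7k^2+60kw+7k+32w^2+56w.
The cofactor groups again: 7k^2+60kw+7k+32w^2+56w = 7k(k+8w) + (4w+7)(k+8w); both groups contain (k+8w), giving (7k+4w+7)(k+8w).

(7k+4w+7)(7k-8w+1)(k+8w)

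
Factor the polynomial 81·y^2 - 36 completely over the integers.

Every term has a factor of 9. Then 9·y^2 - 4 = (3·y)² − (2)².

9·(3·y + 2)·(3·y - 2)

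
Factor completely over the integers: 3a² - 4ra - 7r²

-(7r - 3a)(r + a)

Group: -7r(r + a) + 3a(r + a); both groups contain (r + a).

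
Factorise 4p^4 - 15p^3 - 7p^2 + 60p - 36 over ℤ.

By the rational root theorem, p = 3 is a root, giving the factor (p - 3) and quotient 4p^3 - 3p^2 - 16p + 12.
Next, p = 3/4 is a root, giving the factor (4p - 3) and quotient p^2 - 4.
The remaining quadratic factors as (p - 2)(p + 2).

(4p - 3)(p + 2)(p - 2)(p - 3)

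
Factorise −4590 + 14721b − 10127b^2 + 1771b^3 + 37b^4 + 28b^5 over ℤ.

Testing divisors of the constant over divisors of the leading coefficient, b = 2 is a root, so (b − 2) divides it; the quotient is 28b^4 + 93b^3 + 1957b^2 − 6213b + 2295.
Then b = 9/4 is a root, so (4b − 9) divides it; the quotient is 7b^3 + 39b^2 + 577b − 255.
Then b = 3/7 is a root, so (7b − 3) divides it; the quotient is b^2 + 6b + 85.
The quadratic b^2 + 6b + 85 has discriminant −304 < 0 and is irreducible over ℤ.

(4b − 9)(7b − 3)(b − 2)(b^2 + 6b + 85)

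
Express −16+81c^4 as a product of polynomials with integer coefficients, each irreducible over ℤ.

Write as (9c^2)² − (4)², then factor 9c^2−4 once more.

(3c+2)(3c−2)(9c^2+4)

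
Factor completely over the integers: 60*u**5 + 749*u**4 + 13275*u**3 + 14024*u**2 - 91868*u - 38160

Trying the rational-root candidates, u = 9/4 is a root, so (4*u - 9) is a factor; dividing leaves 15*u**4 + 221*u**3 + 3816*u**2 + 12092*u + 4240.
Continuing, u = -10/3 is a root, so (3*u + 10) divides it; the quotient is 5*u**3 + 57*u**2 + 1082*u + 424.
Continuing, u = -2/5 is a root, so (5*u + 2) divides it; the quotient is u**2 + 11*u + 212.
The quadratic u**2 + 11*u + 212 has discriminant -727 < 0 and is irreducible over ℤ.

(3*u + 10)*(4*u - 9)*(5*u + 2)*(u**2 + 11*u + 212)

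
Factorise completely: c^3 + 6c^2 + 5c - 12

(c + 3)(c + 4)(c - 1)

Trying the rational-root candidates, c = -4 is a root, so (c + 4) divides it; the quotient is c^2 + 2c - 3.
The remaining quadratic factors as (c + 3)(c - 1).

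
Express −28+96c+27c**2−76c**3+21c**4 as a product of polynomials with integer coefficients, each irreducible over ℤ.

Among the possible rational roots, c = 2/7 is a root, so (7c−2) divides it; the quotient is 3c**3−10c**2+c+14.
Next, c = 2 is a root, so (c−2) divides it; the quotient is 3c**2−4c−7.
The remaining quadratic factors as (c+1)(3c−7).

(3c−7)(7c−2)(c+1)(c−2)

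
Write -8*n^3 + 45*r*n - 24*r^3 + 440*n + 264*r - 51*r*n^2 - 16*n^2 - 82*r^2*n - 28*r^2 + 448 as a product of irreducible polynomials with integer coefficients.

-(3*r + 8*n + 8)*(2*r + n - 7)*(4*r + n + 8)

Group: 2*r*(-12*r^2 - 35*r*n - 56*r - 8*n^2 - 72*n - 64) + (n - 7)*(-12*r^2 - 35*r*n - 56*r - 8*n^2 - 72*n - 64); both groups contain (-12*r^2 - 35*r*n - 56*r - 8*n^2 - 72*n - 64), so (2*r + n - 7) is a factor with cofactor -12*r^2 - 35*r*n - 56*r - 8*n^2 - 72*n - 64.
The cofactor groups again: -12*r^2 - 35*r*n - 56*r - 8*n^2 - 72*n - 64 = -4*r*(3*r + 8*n + 8) + (-n - 8)*(3*r + 8*n + 8); both groups contain (3*r + 8*n + 8), giving -(4*r + n + 8)*(3*r + 8*n + 8).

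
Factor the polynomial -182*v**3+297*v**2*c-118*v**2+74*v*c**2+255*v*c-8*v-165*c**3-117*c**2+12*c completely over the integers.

-(13*v-11*c+1)*(2*v-3*c)*(7*v+5*c+4)

Group: 7*v*(-26*v**2+61*v*c-2*v-33*c**2+3*c) + (5*c+4)*(-26*v**2+61*v*c-2*v-33*c**2+3*c); both groups contain (-26*v**2+61*v*c-2*v-33*c**2+3*c), so (7*v+5*c+4) is a factor with cofactor -26*v**2+61*v*c-2*v-33*c**2+3*c.
The cofactor groups again: -26*v**2+61*v*c-2*v-33*c**2+3*c = -2*v*(13*v-11*c+1) + 3*c*(13*v-11*c+1); both groups contain (13*v-11*c+1), giving -(2*v-3*c)*(13*v-11*c+1).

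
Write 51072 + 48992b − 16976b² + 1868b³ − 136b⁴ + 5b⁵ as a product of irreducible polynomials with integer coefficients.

(5b + 4)(b − 14)(b − 6)(b² − 8b + 152)

By the rational root theorem, b = 14 is a root, so (b − 14) divides it; the quotient is 5b⁴ − 66b³ + 944b² − 3760b − 3648.
Next, b = 6 is a root, giving the factor (b − 6) and quotient 5b³ − 36b² + 728b + 608.
Continuing, b = −4/5 is a root, giving the factor (5b + 4) and quotient b² − 8b + 152.
The quadratic b² − 8b + 152 has discriminant −544 < 0 and is irreducible over ℤ.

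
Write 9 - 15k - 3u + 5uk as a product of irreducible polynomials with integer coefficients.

(5k - 3)(u - 3)

Group as (5uk - 3u) + (-15k + 9) = u(5k - 3) - 3(5k - 3).
Both groups share the factor (5k - 3).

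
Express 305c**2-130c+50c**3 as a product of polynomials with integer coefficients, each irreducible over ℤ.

5c(2c+13)(5c-2)

Pull out the common factor 5c, then factor the remaining trinomial.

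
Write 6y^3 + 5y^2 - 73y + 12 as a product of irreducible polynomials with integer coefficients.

(6y - 1)(y + 4)(y - 3)

Among the possible rational roots, y = 1/6 is a root, so (6y - 1) divides it; the quotient is y^2 + y - 12.
The remaining quadratic factors as (y - 3)(y + 4).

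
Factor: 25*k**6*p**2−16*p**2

Factor out p**2 first: what remains is 25*k**6−16.
Recognize a difference of squares with the parts 5*k**3 and 4.

p**2*(5*k**3+4)*(5*k**3−4)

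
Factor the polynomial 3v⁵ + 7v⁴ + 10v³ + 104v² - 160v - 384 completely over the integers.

Among the possible rational roots, v = 2 is a root, giving the factor (v - 2) and quotient 3v⁴ + 13v³ + 36v² + 176v + 192.
Next, v = -4 is a root, so (v + 4) is a factor; dividing leaves 3v³ + v² + 32v + 48.
Continuing, v = -4/3 is a root, so (3v + 4) divides it; the quotient is v² - v + 12.
The quadratic v² - v + 12 has discriminant -47 < 0 and is irreducible over ℤ.

(3v + 4)(v + 4)(v - 2)(v² - v + 12)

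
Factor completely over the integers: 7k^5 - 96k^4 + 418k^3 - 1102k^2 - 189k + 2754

(7k + 9)(k - 2)(k - 9)(k^2 - 4k + 17)

By the rational root theorem, k = 2 is a root, giving the factor (k - 2) and quotient 7k^4 - 82k^3 + 254k^2 - 594k - 1377.
Then k = 9 is a root, so (k - 9) is a factor; dividing leaves 7k^3 - 19k^2 + 83k + 153.
Next, k = -9/7 is a root, so (7k + 9) divides it; the quotient is k^2 - 4k + 17.
The quadratic k^2 - 4k + 17 has discriminant -52 < 0 and is irreducible over ℤ.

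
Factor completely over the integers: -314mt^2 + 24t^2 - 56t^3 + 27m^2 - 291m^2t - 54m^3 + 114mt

-(6m + 7t - 3)(9m + 2t)(m + 4t)

Group: m(-54m^2 - 75mt + 27m - 14t^2 + 6t) + 4t(-54m^2 - 75mt + 27m - 14t^2 + 6t); both groups contain (-54m^2 - 75mt + 27m - 14t^2 + 6t), so (m + 4t) is a factor with cofactor -54m^2 - 75mt + 27m - 14t^2 + 6t.
The cofactor groups again: -54m^2 - 75mt + 27m - 14t^2 + 6t = -6m(9m + 2t) + (-7t + 3)(9m + 2t); both groups contain (9m + 2t), giving -(6m + 7t - 3)(9m + 2t).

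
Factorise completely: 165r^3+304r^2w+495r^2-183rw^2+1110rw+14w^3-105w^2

Group: 3r(55r^2-27rw+165r+2w^2-15w) + 7w(55r^2-27rw+165r+2w^2-15w); both groups contain (55r^2-27rw+165r+2w^2-15w), so (3r+7w) is a factor with cofactor 55r^2-27rw+165r+2w^2-15w.
The cofactor groups again: 55r^2-27rw+165r+2w^2-15w = 5r(11r-w) + (-2w+15)(11r-w); both groups contain (11r-w), giving (5r-2w+15)(11r-w).

(11r-w)(3r+7w)(5r-2w+15)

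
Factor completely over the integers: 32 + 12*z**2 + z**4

(z**2 + 4)*(z**2 + 8)

Substitute u = z**2 to get a quadratic in u, then factor.
z**2 + 8 is irreducible over ℤ (always positive, so no real roots).
z**2 + 4 is irreducible over ℤ (sum of squares).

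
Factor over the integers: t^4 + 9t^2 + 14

(t^2 + 2)(t^2 + 7)

Substitute u = t^2 to get a quadratic in u, then factor.
t^2 + 2 is irreducible over ℤ (always positive, so no real roots).
t^2 + 7 is irreducible over ℤ (always positive, so no real roots).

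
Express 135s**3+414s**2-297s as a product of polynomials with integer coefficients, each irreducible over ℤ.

9s(3s+11)(5s-3)

Pull out the common factor 9s, then factor the remaining trinomial.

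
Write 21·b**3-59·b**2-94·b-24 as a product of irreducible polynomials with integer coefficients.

Trying the rational-root candidates, b = 4 is a root, so (b-4) divides it; the quotient is 21·b**2+25·b+6.
The remaining quadratic factors as (3·b+1)(7·b+6).

(3·b+1)·(7·b+6)·(b-4)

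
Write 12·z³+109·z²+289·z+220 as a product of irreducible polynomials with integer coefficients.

Trying the rational-root candidates, z = -5 is a root, so (z+5) is a factor; dividing leaves 12·z²+49·z+44.
The remaining quadratic factors as (3·z+4)(4·z+11).

(3·z+4)·(4·z+11)·(z+5)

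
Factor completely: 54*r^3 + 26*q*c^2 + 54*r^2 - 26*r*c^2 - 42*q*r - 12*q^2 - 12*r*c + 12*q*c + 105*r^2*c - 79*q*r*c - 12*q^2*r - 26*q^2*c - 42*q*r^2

Group: 2*q*(-6*q*r - 13*q*c - 6*q + 6*r^2 + 13*r*c + 6*r) + (9*r - 2*c)*(-6*q*r - 13*q*c - 6*q + 6*r^2 + 13*r*c + 6*r); both groups contain (-6*q*r - 13*q*c - 6*q + 6*r^2 + 13*r*c + 6*r), so (2*q + 9*r - 2*c) is a factor with cofactor -6*q*r - 13*q*c - 6*q + 6*r^2 + 13*r*c + 6*r.
The cofactor groups again: -6*q*r - 13*q*c - 6*q + 6*r^2 + 13*r*c + 6*r = -6*r*(q - r) + (-13*c - 6)*(q - r); both groups contain (q - r), giving -(6*r + 13*c + 6)*(q - r).

-(2*q + 9*r - 2*c)*(6*r + 13*c + 6)*(q - r)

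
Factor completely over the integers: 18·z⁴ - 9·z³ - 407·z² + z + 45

(2·z + 9)·(3·z + 1)·(3·z - 1)·(z - 5)

Testing divisors of the constant over divisors of the leading coefficient, z = -1/3 is a root, so (3·z + 1) is a factor; dividing leaves 6·z³ - 5·z² - 134·z + 45.
Then z = -9/2 is a root, so (2·z + 9) divides it; the quotient is 3·z² - 16·z + 5.
The remaining quadratic factors as (z - 5)(3·z - 1).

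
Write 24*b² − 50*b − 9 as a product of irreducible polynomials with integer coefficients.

Need a pair with product 24·(−9) = −216 and sum −50: that's −54 and 4.
Split the middle term: 24*b² − 54*b + 4*b − 9 = 6*b*(4*b − 9) + (4*b − 9).

(4*b − 9)*(6*b + 1)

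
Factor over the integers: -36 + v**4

(v**2 + 6)·(v**2 - 6)

Substitute u = v**2 to get a quadratic in u, then factor.
v**2 - 6 is irreducible over ℤ (6 is not a perfect square).
v**2 + 6 is irreducible over ℤ (always positive, so no real roots).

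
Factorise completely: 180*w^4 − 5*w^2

5*w^2*(6*w + 1)*(6*w − 1)

Factor out 5*w^2, leaving 36*w^2 − 1, which is a difference of two squares.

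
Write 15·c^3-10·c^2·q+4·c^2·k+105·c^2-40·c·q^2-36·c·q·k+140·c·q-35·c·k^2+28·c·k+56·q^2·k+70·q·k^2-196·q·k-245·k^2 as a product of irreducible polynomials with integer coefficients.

Group: c·(15·c^2+20·c·q+4·c·k-28·q·k-35·k^2) + (-2·q+7)·(15·c^2+20·c·q+4·c·k-28·q·k-35·k^2); both groups contain (15·c^2+20·c·q+4·c·k-28·q·k-35·k^2), so (c-2·q+7) is a factor with cofactor 15·c^2+20·c·q+4·c·k-28·q·k-35·k^2.
The cofactor groups again: 15·c^2+20·c·q+4·c·k-28·q·k-35·k^2 = 5·c·(3·c+4·q+5·k) - 7·k·(3·c+4·q+5·k); both groups contain (3·c+4·q+5·k), giving (5·c-7·k)·(3·c+4·q+5·k).

(3·c+4·q+5·k)·(5·c-7·k)·(c-2·q+7)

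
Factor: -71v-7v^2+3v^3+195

Among the possible rational roots, v = -5 is a root, giving the factor (v+5) and quotient 3v^2-22v+39.
The remaining quadratic factors as (v-3)(3v-13).

(3v-13)(v+5)(v-3)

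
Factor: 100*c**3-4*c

4*c*(5*c+1)*(5*c-1)

Factor out 4*c, leaving 25*c**2-1, which is a difference of two squares.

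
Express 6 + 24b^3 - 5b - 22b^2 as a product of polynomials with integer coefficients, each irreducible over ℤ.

(2b + 1)(3b - 2)(4b - 3)

Trying the rational-root candidates, b = 3/4 is a root, so (4b - 3) is a factor; dividing leaves 6b^2 - b - 2.
The remaining quadratic factors as (3b - 2)(2b + 1).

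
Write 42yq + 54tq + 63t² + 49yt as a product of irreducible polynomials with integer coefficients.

Group: 7t(7y + 9t) + 6q(7y + 9t); both groups contain (7y + 9t).

(7t + 6q)(7y + 9t)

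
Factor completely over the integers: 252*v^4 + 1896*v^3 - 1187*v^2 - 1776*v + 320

(6*v + 5)*(6*v - 1)*(7*v - 8)*(v + 8)

Trying the rational-root candidates, v = 8/7 is a root, so (7*v - 8) divides it; the quotient is 36*v^3 + 312*v^2 + 187*v - 40.
Next, v = -8 is a root, giving the factor (v + 8) and quotient 36*v^2 + 24*v - 5.
The remaining quadratic factors as (6*v - 1)(6*v + 5).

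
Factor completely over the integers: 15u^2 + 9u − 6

3(5u − 2)(u + 1)

Pull out the common factor 3, then factor the remaining trinomial.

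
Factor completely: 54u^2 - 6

Pull out the common factor 6; 9u^2 - 1 is a difference of squares.

6(3u + 1)(3u - 1)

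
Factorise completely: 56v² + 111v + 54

(7v + 6)(8v + 9)

Need a pair with product 56·54 = 3024 and sum 111: that's 48 and 63.
Split the middle term: 56v² + 48v + 63v + 54 = 8v(7v + 6) + 9(7v + 6).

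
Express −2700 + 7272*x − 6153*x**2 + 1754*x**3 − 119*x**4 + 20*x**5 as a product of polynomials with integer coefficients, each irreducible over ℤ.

Trying the rational-root candidates, x = 6/5 is a root, so (5*x − 6) is a factor; dividing leaves 4*x**4 − 19*x**3 + 328*x**2 − 837*x + 450.
Next, x = 3/4 is a root, giving the factor (4*x − 3) and quotient x**3 − 4*x**2 + 79*x − 150.
Then x = 2 is a root, so (x − 2) is a factor; dividing leaves x**2 − 2*x + 75.
The quadratic x**2 − 2*x + 75 has discriminant −296 < 0 and is irreducible over ℤ.

(4*x − 3)*(5*x − 6)*(x − 2)*(x**2 − 2*x + 75)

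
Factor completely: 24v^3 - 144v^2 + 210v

Pull out the common factor 6v, then factor the remaining trinomial.

6v(2v - 5)(2v - 7)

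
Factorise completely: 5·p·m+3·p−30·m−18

Group as (5·p·m+3·p) + (−30·m−18) = p·(5·m+3) − 6·(5·m+3).
Both groups share the factor (5·m+3).

(5·m+3)·(p−6)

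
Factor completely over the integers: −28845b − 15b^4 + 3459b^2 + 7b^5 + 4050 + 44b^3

(7b − 1)(b + 9)(b − 6)(b^2 − 5b + 75)

By the rational root theorem, b = 1/7 is a root, so (7b − 1) divides it; the quotient is b^4 − 2b^3 + 6b^2 + 495b − 4050.
Next, b = 6 is a root, giving the factor (b − 6) and quotient b^3 + 4b^2 + 30b + 675.
Continuing, b = −9 is a root, giving the factor (b + 9) and quotient b^2 − 5b + 75.
The quadratic b^2 − 5b + 75 has discriminant −275 < 0 and is irreducible over ℤ.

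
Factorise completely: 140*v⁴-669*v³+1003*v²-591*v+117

Testing divisors of the constant over divisors of the leading coefficient, v = 13/5 is a root, so (5*v-13) is a factor; dividing leaves 28*v³-61*v²+42*v-9.
Continuing, v = 1 is a root, giving the factor (v-1) and quotient 28*v²-33*v+9.
The remaining quadratic factors as (7*v-3)(4*v-3).

(4*v-3)*(5*v-13)*(7*v-3)*(v-1)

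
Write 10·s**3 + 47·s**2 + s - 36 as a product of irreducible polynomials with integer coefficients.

(2·s + 9)·(5·s - 4)·(s + 1)

Among the possible rational roots, s = -1 is a root, so (s + 1) divides it; the quotient is 10·s**2 + 37·s - 36.
The remaining quadratic factors as (2·s + 9)(5·s - 4).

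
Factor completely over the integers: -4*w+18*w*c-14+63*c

Group as (18*w*c-4*w) + (63*c-14) = 2*w*(9*c-2) + 7*(9*c-2).
Both groups share the factor (9*c-2).

(2*w+7)*(9*c-2)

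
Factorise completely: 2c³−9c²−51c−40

Among the possible rational roots, c = −5/2 is a root, so (2c+5) is a factor; dividing leaves c²−7c−8.
The remaining quadratic factors as (c−8)(c+1).

(2c+5)(c+1)(c−8)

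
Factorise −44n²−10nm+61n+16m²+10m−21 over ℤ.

−(4n−2m−3)(11n+8m−7)

Group: −4n(11n+8m−7) + (2m+3)(11n+8m−7); both groups contain (11n+8m−7).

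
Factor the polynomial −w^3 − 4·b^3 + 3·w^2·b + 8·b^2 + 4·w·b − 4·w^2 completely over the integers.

Group: w·(−w^2 + 4·w·b − 4·w − 4·b^2 + 8·b) + b·(−w^2 + 4·w·b − 4·w − 4·b^2 + 8·b); both groups contain (−w^2 + 4·w·b − 4·w − 4·b^2 + 8·b), so (w + b) is a factor with cofactor −w^2 + 4·w·b − 4·w − 4·b^2 + 8·b.
The cofactor groups again: −w^2 + 4·w·b − 4·w − 4·b^2 + 8·b = −w·(w − 2·b + 4) + 2·b·(w − 2·b + 4); both groups contain (w − 2·b + 4), giving −(w − 2·b)·(w − 2·b + 4).

−(w − 2·b)·(w − 2·b + 4)·(w + b)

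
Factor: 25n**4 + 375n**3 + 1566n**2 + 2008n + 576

Trying the rational-root candidates, n = -4 is a root, giving the factor (n + 4) and quotient 25n**3 + 275n**2 + 466n + 144.
Continuing, n = -9 is a root, so (n + 9) divides it; the quotient is 25n**2 + 50n + 16.
The remaining quadratic factors as (5n + 2)(5n + 8).

(5n + 2)(5n + 8)(n + 4)(n + 9)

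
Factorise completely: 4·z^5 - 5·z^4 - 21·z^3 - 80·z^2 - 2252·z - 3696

(4·z + 7)·(z + 4)·(z - 6)·(z^2 - z + 22)

Trying the rational-root candidates, z = -4 is a root, so (z + 4) is a factor; dividing leaves 4·z^4 - 21·z^3 + 63·z^2 - 332·z - 924.
Then z = 6 is a root, giving the factor (z - 6) and quotient 4·z^3 + 3·z^2 + 81·z + 154.
Then z = -7/4 is a root, so (4·z + 7) is a factor; dividing leaves z^2 - z + 22.
The quadratic z^2 - z + 22 has discriminant -87 < 0 and is irreducible over ℤ.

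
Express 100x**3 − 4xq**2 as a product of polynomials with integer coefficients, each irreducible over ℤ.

Factor out 4x, leaving 25x**2 − q**2, which is a difference of two squares.

4x(5x − q)(5x + q)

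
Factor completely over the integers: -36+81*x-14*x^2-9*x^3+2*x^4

(2*x-1)*(x+3)*(x-3)*(x-4)

Trying the rational-root candidates, x = 3 is a root, giving the factor (x-3) and quotient 2*x^3-3*x^2-23*x+12.
Then x = -3 is a root, so (x+3) is a factor; dividing leaves 2*x^2-9*x+4.
The remaining quadratic factors as (x-4)(2*x-1).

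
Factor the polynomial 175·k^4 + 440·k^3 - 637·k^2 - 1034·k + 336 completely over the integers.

(5·k + 7)·(5·k - 8)·(7·k - 2)·(k + 3)

By the rational root theorem, k = 2/7 is a root, giving the factor (7·k - 2) and quotient 25·k^3 + 70·k^2 - 71·k - 168.
Next, k = -3 is a root, giving the factor (k + 3) and quotient 25·k^2 - 5·k - 56.
The remaining quadratic factors as (5·k + 7)(5·k - 8).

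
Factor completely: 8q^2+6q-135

Need a pair with product 8·(-135) = -1080 and sum 6: that's 36 and -30.
Split the middle term: 8q^2+36q - 30q-135 = 4q(2q+9) - 15(2q+9).

(2q+9)(4q-15)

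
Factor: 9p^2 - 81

9(p + 3)(p - 3)

Pull out the common factor 9; p^2 - 9 is a difference of squares.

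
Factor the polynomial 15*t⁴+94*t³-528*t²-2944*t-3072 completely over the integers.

(3*t+8)*(5*t+8)*(t+8)*(t-6)

Testing divisors of the constant over divisors of the leading coefficient, t = -8/5 is a root, so (5*t+8) is a factor; dividing leaves 3*t³+14*t²-128*t-384.
Continuing, t = -8/3 is a root, giving the factor (3*t+8) and quotient t²+2*t-48.
The remaining quadratic factors as (t+8)(t-6).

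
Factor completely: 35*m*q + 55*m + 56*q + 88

(5*m + 8)*(7*q + 11)

Group as (35*m*q + 55*m) + (56*q + 88) = 5*m*(7*q + 11) + 8*(7*q + 11).
Both groups share the factor (7*q + 11).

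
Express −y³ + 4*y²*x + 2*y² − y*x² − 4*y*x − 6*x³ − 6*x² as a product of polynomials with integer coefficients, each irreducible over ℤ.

Group: y*(−y² + 5*y*x + 2*y − 6*x² − 6*x) + x*(−y² + 5*y*x + 2*y − 6*x² − 6*x); both groups contain (−y² + 5*y*x + 2*y − 6*x² − 6*x), so (y + x) is a factor with cofactor −y² + 5*y*x + 2*y − 6*x² − 6*x.
The cofactor groups again: −y² + 5*y*x + 2*y − 6*x² − 6*x = −y*(y − 3*x) + (2*x + 2)*(y − 3*x); both groups contain (y − 3*x), giving −(y − 2*x − 2)*(y − 3*x).

−(y − 2*x − 2)*(y − 3*x)*(y + x)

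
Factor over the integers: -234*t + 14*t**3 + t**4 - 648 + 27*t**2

Testing divisors of the constant over divisors of the leading coefficient, t = -3 is a root, so (t + 3) is a factor; dividing leaves t**3 + 11*t**2 - 6*t - 216.
Continuing, t = -6 is a root, so (t + 6) is a factor; dividing leaves t**2 + 5*t - 36.
The remaining quadratic factors as (t - 4)(t + 9).

(t + 3)*(t + 6)*(t + 9)*(t - 4)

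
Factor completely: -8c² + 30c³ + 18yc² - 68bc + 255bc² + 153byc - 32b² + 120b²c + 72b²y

(9y + 15c - 4)(8b + c)(b + 2c)

Group: 9y(8b² + 17bc + 2c²) + (15c - 4)(8b² + 17bc + 2c²); both groups contain (8b² + 17bc + 2c²), so (9y + 15c - 4) is a factor with cofactor 8b² + 17bc + 2c².
The cofactor groups again: 8b² + 17bc + 2c² = b(8b + c) + 2c(8b + c); both groups contain (8b + c), giving (b + 2c)(8b + c).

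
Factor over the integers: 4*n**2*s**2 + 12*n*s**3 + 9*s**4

s**2*(2*n + 3*s)**2

Every term has a factor of s**2; factoring it out leaves 4*n**2 + 12*n*s + 9*s**2.
Recognize a perfect-square trinomial with the parts 3*s and 2*n.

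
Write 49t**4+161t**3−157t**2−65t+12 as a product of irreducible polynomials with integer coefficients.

Trying the rational-root candidates, t = −4 is a root, giving the factor (t+4) and quotient 49t**3−35t**2−17t+3.
Continuing, t = −3/7 is a root, so (7t+3) is a factor; dividing leaves 7t**2−8t+1.
The remaining quadratic factors as (7t−1)(t−1).

(7t+3)(7t−1)(t+4)(t−1)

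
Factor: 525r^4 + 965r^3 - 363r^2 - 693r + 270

Trying the rational-root candidates, r = -6/5 is a root, so (5r + 6) is a factor; dividing leaves 105r^3 + 67r^2 - 153r + 45.
Next, r = 3/7 is a root, so (7r - 3) divides it; the quotient is 15r^2 + 16r - 15.
The remaining quadratic factors as (5r - 3)(3r + 5).

(3r + 5)(5r + 6)(5r - 3)(7r - 3)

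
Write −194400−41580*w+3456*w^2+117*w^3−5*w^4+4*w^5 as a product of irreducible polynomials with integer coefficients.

(4*w+15)*(w+10)*(w−9)*(w^2−6*w+144)

By the rational root theorem, w = −10 is a root, so (w+10) is a factor; dividing leaves 4*w^4−45*w^3+567*w^2−2214*w−19440.
Next, w = 9 is a root, so (w−9) divides it; the quotient is 4*w^3−9*w^2+486*w+2160.
Next, w = −15/4 is a root, giving the factor (4*w+15) and quotient w^2−6*w+144.
The quadratic w^2−6*w+144 has discriminant −540 < 0 and is irreducible over ℤ.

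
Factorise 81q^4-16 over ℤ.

Write as (9q^2)² − (4)², then factor 9q^2-4 once more.

(3q+2)(3q-2)(9q^2+4)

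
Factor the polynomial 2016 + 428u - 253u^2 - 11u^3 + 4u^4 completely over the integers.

By the rational root theorem, u = -9/4 is a root, so (4u + 9) divides it; the quotient is u^3 - 5u^2 - 52u + 224.
Continuing, u = 8 is a root, giving the factor (u - 8) and quotient u^2 + 3u - 28.
The remaining quadratic factors as (u + 7)(u - 4).

(4u + 9)(u + 7)(u - 4)(u - 8)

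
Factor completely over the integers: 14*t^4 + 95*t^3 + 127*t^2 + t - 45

By the rational root theorem, t = -1 is a root, so (t + 1) is a factor; dividing leaves 14*t^3 + 81*t^2 + 46*t - 45.
Next, t = -9/7 is a root, so (7*t + 9) divides it; the quotient is 2*t^2 + 9*t - 5.
The remaining quadratic factors as (2*t - 1)(t + 5).

(2*t - 1)*(7*t + 9)*(t + 1)*(t + 5)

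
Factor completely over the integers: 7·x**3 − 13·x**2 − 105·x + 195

Group as (7·x**3 − 105·x) + (−13·x**2 + 195) = 7·x·(x**2 − 15) − 13·(x**2 − 15).
Both groups share the factor (x**2 − 15).

(7·x − 13)·(x**2 − 15)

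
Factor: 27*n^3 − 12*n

Every term has a factor of 3*n. Then 9*n^2 − 4 = (3*n)² − (2)².

3*n*(3*n + 2)*(3*n − 2)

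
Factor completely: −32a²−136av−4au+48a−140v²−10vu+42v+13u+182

Group: −8a(4a+10v−13) + (−14v−u−14)(4a+10v−13); both groups contain (4a+10v−13).

−(4a+10v−13)(8a+14v+u+14)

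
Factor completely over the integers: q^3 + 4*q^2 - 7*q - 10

(q + 1)*(q + 5)*(q - 2)

Trying the rational-root candidates, q = 2 is a root, so (q - 2) is a factor; dividing leaves q^2 + 6*q + 5.
The remaining quadratic factors as (q + 1)(q + 5).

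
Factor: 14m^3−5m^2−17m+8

Trying the rational-root candidates, m = 1 is a root, so (m−1) divides it; the quotient is 14m^2+9m−8.
The remaining quadratic factors as (2m−1)(7m+8).

(2m−1)(7m+8)(m−1)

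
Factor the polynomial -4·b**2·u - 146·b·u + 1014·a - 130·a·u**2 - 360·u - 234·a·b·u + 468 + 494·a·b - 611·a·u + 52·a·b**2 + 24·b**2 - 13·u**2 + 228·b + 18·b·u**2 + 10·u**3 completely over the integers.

(13·a - u + 6)·(2·b + u + 6)·(2·b - 10·u + 13)

Group: 13·a·(4·b**2 - 18·b·u + 38·b - 10·u**2 - 47·u + 78) + (-u + 6)·(4·b**2 - 18·b·u + 38·b - 10·u**2 - 47·u + 78); both groups contain (4·b**2 - 18·b·u + 38·b - 10·u**2 - 47·u + 78), so (13·a - u + 6) is a factor with cofactor 4·b**2 - 18·b·u + 38·b - 10·u**2 - 47·u + 78.
The cofactor groups again: 4·b**2 - 18·b·u + 38·b - 10·u**2 - 47·u + 78 = 2·b·(2·b + u + 6) + (-10·u + 13)·(2·b + u + 6); both groups contain (2·b + u + 6), giving (2·b - 10·u + 13)·(2·b + u + 6).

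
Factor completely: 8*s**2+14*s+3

(2*s+3)*(4*s+1)

Need a pair with product 8·3 = 24 and sum 14: that's 2 and 12.
Split the middle term: 8*s**2+2*s + 12*s+3 = 2*s*(4*s+1) + 3*(4*s+1).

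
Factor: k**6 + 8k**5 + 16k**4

Every term has a factor of k**4; factoring it out leaves k**2 + 8k + 16.
Recognize a perfect-square trinomial with the parts k and 4.

k**4(k + 4)**2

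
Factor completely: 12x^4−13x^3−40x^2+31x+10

Among the possible rational roots, x = −5/3 is a root, giving the factor (3x+5) and quotient 4x^3−11x^2+5x+2.
Continuing, x = 2 is a root, giving the factor (x−2) and quotient 4x^2−3x−1.
The remaining quadratic factors as (4x+1)(x−1).

(3x+5)(4x+1)(x−1)(x−2)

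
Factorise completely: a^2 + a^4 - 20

Substitute u = a^2 to get a quadratic in u, then factor.
a^2 - 4 is a difference of squares.
a^2 + 5 is irreducible over ℤ (always positive, so no real roots).

(a + 2)·(a - 2)·(a^2 + 5)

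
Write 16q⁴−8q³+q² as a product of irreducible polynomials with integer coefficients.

q²(4q−1)²

Factor out q² first: what remains is 16q²−8q+1.
Recognize a perfect-square trinomial with the parts 1 and 4q.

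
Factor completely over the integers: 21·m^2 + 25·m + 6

(3·m + 1)·(7·m + 6)

Need a pair with product 21·6 = 126 and sum 25: that's 18 and 7.
Split the middle term: 21·m^2 + 18·m + 7·m + 6 = 3·m·(7·m + 6) + (7·m + 6).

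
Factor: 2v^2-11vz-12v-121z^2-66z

(2v+11z)(v-11z-6)

Group: 2v(v-11z-6) + 11z(v-11z-6); both groups contain (v-11z-6).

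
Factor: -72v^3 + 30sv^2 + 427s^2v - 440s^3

-(11s - 6v)(5s - 4v)(8s + 3v)

Group: 5s(-88s^2 + 15sv + 18v^2) - 4v(-88s^2 + 15sv + 18v^2); both groups contain (-88s^2 + 15sv + 18v^2), so (5s - 4v) is a factor with cofactor -88s^2 + 15sv + 18v^2.
The cofactor groups again: -88s^2 + 15sv + 18v^2 = -11s(8s + 3v) + 6v(8s + 3v); both groups contain (8s + 3v), giving -(11s - 6v)(8s + 3v).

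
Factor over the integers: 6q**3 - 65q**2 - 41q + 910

(2q + 7)(3q - 13)(q - 10)

Trying the rational-root candidates, q = 10 is a root, giving the factor (q - 10) and quotient 6q**2 - 5q - 91.
The remaining quadratic factors as (3q - 13)(2q + 7).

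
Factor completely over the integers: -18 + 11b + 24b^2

Need a pair with product 24·(-18) = -432 and sum 11: that's -16 and 27.
Split the middle term: 24b^2 - 16b + 27b - 18 = 8b(3b - 2) + 9(3b - 2).

(3b - 2)(8b + 9)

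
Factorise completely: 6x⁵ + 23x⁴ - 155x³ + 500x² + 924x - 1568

By the rational root theorem, x = -8 is a root, so (x + 8) divides it; the quotient is 6x⁴ - 25x³ + 45x² + 140x - 196.
Then x = 7/6 is a root, giving the factor (6x - 7) and quotient x³ - 3x² + 4x + 28.
Continuing, x = -2 is a root, so (x + 2) divides it; the quotient is x² - 5x + 14.
The quadratic x² - 5x + 14 has discriminant -31 < 0 and is irreducible over ℤ.

(6x - 7)(x + 2)(x + 8)(x² - 5x + 14)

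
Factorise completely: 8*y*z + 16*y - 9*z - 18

Group as (8*y*z + 16*y) + (-9*z - 18) = 8*y*(z + 2) - 9*(z + 2).
Both groups share the factor (z + 2).

(8*y - 9)*(z + 2)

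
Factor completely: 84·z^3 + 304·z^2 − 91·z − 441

(2·z + 7)·(6·z − 7)·(7·z + 9)

Among the possible rational roots, z = −9/7 is a root, giving the factor (7·z + 9) and quotient 12·z^2 + 28·z − 49.
The remaining quadratic factors as (2·z + 7)(6·z − 7).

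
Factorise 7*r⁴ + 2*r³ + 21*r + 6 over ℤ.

Group as (7*r⁴ + 21*r) + (2*r³ + 6) = 7*r*(r³ + 3) + 2*(r³ + 3).
Both groups share the factor (r³ + 3).

(7*r + 2)*(r³ + 3)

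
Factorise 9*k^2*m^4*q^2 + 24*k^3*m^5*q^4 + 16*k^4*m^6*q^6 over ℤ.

k^2*m^4*q^2*(4*k*m*q^2 + 3)^2

Factor out k^2*m^4*q^2 first: what remains is 16*k^2*m^2*q^4 + 24*k*m*q^2 + 9.
Recognize a perfect-square trinomial with the parts 3 and 4*k*m*q^2.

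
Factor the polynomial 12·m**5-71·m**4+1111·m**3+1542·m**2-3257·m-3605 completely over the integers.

Trying the rational-root candidates, m = -1 is a root, so (m+1) divides it; the quotient is 12·m**4-83·m**3+1194·m**2+348·m-3605.
Then m = 5/3 is a root, so (3·m-5) divides it; the quotient is 4·m**3-21·m**2+363·m+721.
Then m = -7/4 is a root, giving the factor (4·m+7) and quotient m**2-7·m+103.
The quadratic m**2-7·m+103 has discriminant -363 < 0 and is irreducible over ℤ.

(3·m-5)·(4·m+7)·(m+1)·(m**2-7·m+103)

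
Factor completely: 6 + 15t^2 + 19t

(3t + 2)(5t + 3)

Need a pair with product 15·6 = 90 and sum 19: that's 9 and 10.
Split the middle term: 15t^2 + 9t + 10t + 6 = 3t(5t + 3) + 2(5t + 3).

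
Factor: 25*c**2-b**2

Recognize a difference of squares with the parts 5*c and b.

(5*c-b)*(5*c+b)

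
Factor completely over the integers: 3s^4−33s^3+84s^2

3s^2(s−4)(s−7)

Pull out the common factor 3s^2, then factor the remaining trinomial.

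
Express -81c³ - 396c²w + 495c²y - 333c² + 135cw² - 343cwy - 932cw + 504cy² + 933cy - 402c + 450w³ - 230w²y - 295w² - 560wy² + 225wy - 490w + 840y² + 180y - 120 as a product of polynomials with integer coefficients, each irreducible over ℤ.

Group: 9c(-9c² - 35cw + 63cy - 33c + 50w² - 70wy - 55w + 105y - 30) + (9w + 8y + 4)(-9c² - 35cw + 63cy - 33c + 50w² - 70wy - 55w + 105y - 30); both groups contain (-9c² - 35cw + 63cy - 33c + 50w² - 70wy - 55w + 105y - 30), so (9c + 9w + 8y + 4) is a factor with cofactor -9c² - 35cw + 63cy - 33c + 50w² - 70wy - 55w + 105y - 30.
The cofactor groups again: -9c² - 35cw + 63cy - 33c + 50w² - 70wy - 55w + 105y - 30 = -9c(c + 5w - 7y + 2) + (10w - 15)(c + 5w - 7y + 2); both groups contain (c + 5w - 7y + 2), giving -(9c - 10w + 15)(c + 5w - 7y + 2).

-(9c + 9w + 8y + 4)(9c - 10w + 15)(c + 5w - 7y + 2)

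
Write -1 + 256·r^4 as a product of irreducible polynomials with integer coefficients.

Difference of squares twice: with A = 4·r and B = 1, A⁴ − B⁴ = (A² − B²)(A² + B²), and A² − B² factors again.

(4·r + 1)·(4·r - 1)·(16·r^2 + 1)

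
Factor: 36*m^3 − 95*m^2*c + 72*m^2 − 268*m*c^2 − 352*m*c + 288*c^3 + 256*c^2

(m − 4*c)*(9*m − 8*c)*(4*m + 9*c + 8)

Group: m*(36*m^2 + 49*m*c + 72*m − 72*c^2 − 64*c) − 4*c*(36*m^2 + 49*m*c + 72*m − 72*c^2 − 64*c); both groups contain (36*m^2 + 49*m*c + 72*m − 72*c^2 − 64*c), so (m − 4*c) is a factor with cofactor 36*m^2 + 49*m*c + 72*m − 72*c^2 − 64*c.
The cofactor groups again: 36*m^2 + 49*m*c + 72*m − 72*c^2 − 64*c = 9*m*(4*m + 9*c + 8) − 8*c*(4*m + 9*c + 8); both groups contain (4*m + 9*c + 8), giving (9*m − 8*c)*(4*m + 9*c + 8).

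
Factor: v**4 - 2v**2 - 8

(v + 2)(v - 2)(v**2 + 2)

Substitute u = v**2 to get a quadratic in u, then factor.
v**2 + 2 is irreducible over ℤ (always positive, so no real roots).
v**2 - 4 is a difference of squares.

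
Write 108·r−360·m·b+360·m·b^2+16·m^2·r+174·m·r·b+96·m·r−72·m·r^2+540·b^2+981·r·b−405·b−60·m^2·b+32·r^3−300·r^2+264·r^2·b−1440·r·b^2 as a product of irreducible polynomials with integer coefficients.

(2·m−r−12·b+9)·(4·r−15·b)·(2·m−8·r+3)

Group: 4·r·(4·m^2−18·m·r−24·m·b+24·m+8·r^2+96·r·b−75·r−36·b+27) − 15·b·(4·m^2−18·m·r−24·m·b+24·m+8·r^2+96·r·b−75·r−36·b+27); both groups contain (4·m^2−18·m·r−24·m·b+24·m+8·r^2+96·r·b−75·r−36·b+27), so (4·r−15·b) is a factor with cofactor 4·m^2−18·m·r−24·m·b+24·m+8·r^2+96·r·b−75·r−36·b+27.
The cofactor groups again: 4·m^2−18·m·r−24·m·b+24·m+8·r^2+96·r·b−75·r−36·b+27 = 2·m·(2·m−8·r+3) + (−r−12·b+9)·(2·m−8·r+3); both groups contain (2·m−8·r+3), giving (2·m−r−12·b+9)·(2·m−8·r+3).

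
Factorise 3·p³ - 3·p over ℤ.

3·p·(p + 1)·(p - 1)

Every term has a factor of 3·p. Then p² - 1 = (p)² − (1)².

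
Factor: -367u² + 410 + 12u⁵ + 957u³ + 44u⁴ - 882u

(2u - 1)(6u - 5)(u + 1)(u² + 4u + 82)

Trying the rational-root candidates, u = 5/6 is a root, so (6u - 5) is a factor; dividing leaves 2u⁴ + 9u³ + 167u² + 78u - 82.
Continuing, u = 1/2 is a root, giving the factor (2u - 1) and quotient u³ + 5u² + 86u + 82.
Next, u = -1 is a root, so (u + 1) divides it; the quotient is u² + 4u + 82.
The quadratic u² + 4u + 82 has discriminant -312 < 0 and is irreducible over ℤ.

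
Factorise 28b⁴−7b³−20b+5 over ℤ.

Group as (28b⁴−20b) + (−7b³+5) = 4b(7b³−5) − (7b³−5).
Both groups share the factor (7b³−5).

(4b−1)(7b³−5)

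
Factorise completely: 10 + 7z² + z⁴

Substitute u = z² to get a quadratic in u, then factor.
z² + 5 is irreducible over ℤ (always positive, so no real roots).
z² + 2 is irreducible over ℤ (always positive, so no real roots).

(z² + 2)(z² + 5)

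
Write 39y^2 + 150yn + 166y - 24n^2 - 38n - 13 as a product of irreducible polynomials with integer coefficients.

Group: 3y(13y - 2n - 1) + (12n + 13)(13y - 2n - 1); both groups contain (13y - 2n - 1).

(13y - 2n - 1)(3y + 12n + 13)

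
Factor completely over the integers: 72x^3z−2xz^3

2xz(6x+z)(6x−z)

Every term has a factor of 2xz. Then 36x^2−z^2 = (6x)² − (z)².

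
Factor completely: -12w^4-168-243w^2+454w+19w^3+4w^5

Among the possible rational roots, w = 3/2 is a root, so (2w-3) divides it; the quotient is 2w^4-3w^3+5w^2-114w+56.
Next, w = 4 is a root, giving the factor (w-4) and quotient 2w^3+5w^2+25w-14.
Next, w = 1/2 is a root, so (2w-1) is a factor; dividing leaves w^2+3w+14.
The quadratic w^2+3w+14 has discriminant -47 < 0 and is irreducible over ℤ.

(2w-1)(2w-3)(w-4)(w^2+3w+14)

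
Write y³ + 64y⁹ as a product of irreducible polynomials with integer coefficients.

Every term has a factor of y³; factoring it out leaves 64y⁶ + 1.
Recognize a sum of cubes with the parts 1 and 4y².

y³(4y² + 1)(16y⁴ − 4y² + 1)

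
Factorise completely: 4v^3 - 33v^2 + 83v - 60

Trying the rational-root candidates, v = 3 is a root, giving the factor (v - 3) and quotient 4v^2 - 21v + 20.
The remaining quadratic factors as (4v - 5)(v - 4).

(4v - 5)(v - 3)(v - 4)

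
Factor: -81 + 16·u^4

Difference of squares twice: with A = 2·u and B = 3, A⁴ − B⁴ = (A² − B²)(A² + B²), and A² − B² factors again.

(2·u + 3)·(2·u - 3)·(4·u^2 + 9)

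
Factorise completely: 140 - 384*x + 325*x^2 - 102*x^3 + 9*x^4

(3*x - 2)*(3*x - 5)*(x - 2)*(x - 7)

By the rational root theorem, x = 7 is a root, so (x - 7) is a factor; dividing leaves 9*x^3 - 39*x^2 + 52*x - 20.
Next, x = 2 is a root, giving the factor (x - 2) and quotient 9*x^2 - 21*x + 10.
The remaining quadratic factors as (3*x - 5)(3*x - 2).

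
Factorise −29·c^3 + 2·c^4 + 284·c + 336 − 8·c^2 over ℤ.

(2·c + 3)·(c + 2)·(c − 14)·(c − 4)

Trying the rational-root candidates, c = 4 is a root, so (c − 4) is a factor; dividing leaves 2·c^3 − 21·c^2 − 92·c − 84.
Then c = −2 is a root, so (c + 2) divides it; the quotient is 2·c^2 − 25·c − 42.
The remaining quadratic factors as (c − 14)(2·c + 3).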